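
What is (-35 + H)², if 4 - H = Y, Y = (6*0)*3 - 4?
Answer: 729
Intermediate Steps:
Y = -4 (Y = 0*3 - 4 = 0 - 4 = -4)
H = 8 (H = 4 - 1*(-4) = 4 + 4 = 8)
(-35 + H)² = (-35 + 8)² = (-27)² = 729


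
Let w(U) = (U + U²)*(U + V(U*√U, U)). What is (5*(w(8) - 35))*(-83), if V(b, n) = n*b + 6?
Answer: -403795 - 3824640*√2 ≈ -5.8127e+6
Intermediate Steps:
V(b, n) = 6 + b*n (V(b, n) = b*n + 6 = 6 + b*n)
w(U) = (U + U²)*(6 + U + U^(5/2)) (w(U) = (U + U²)*(U + (6 + (U*√U)*U)) = (U + U²)*(U + (6 + U^(3/2)*U)) = (U + U²)*(U + (6 + U^(5/2))) = (U + U²)*(6 + U + U^(5/2)))
(5*(w(8) - 35))*(-83) = (5*(8*(6 + 8 + 8² + 8^(5/2) + 8*(6 + 8^(5/2))) - 35))*(-83) = (5*(8*(6 + 8 + 64 + 128*√2 + 8*(6 + 128*√2)) - 35))*(-83) = (5*(8*(6 + 8 + 64 + 128*√2 + (48 + 1024*√2)) - 35))*(-83) = (5*(8*(126 + 1152*√2) - 35))*(-83) = (5*((1008 + 9216*√2) - 35))*(-83) = (5*(973 + 9216*√2))*(-83) = (4865 + 46080*√2)*(-83) = -403795 - 3824640*√2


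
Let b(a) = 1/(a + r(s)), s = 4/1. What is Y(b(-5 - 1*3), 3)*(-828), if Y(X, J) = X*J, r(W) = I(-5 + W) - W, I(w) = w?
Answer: 2484/13 ≈ 191.08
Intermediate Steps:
s = 4 (s = 4*1 = 4)
r(W) = -5 (r(W) = (-5 + W) - W = -5)
b(a) = 1/(-5 + a) (b(a) = 1/(a - 5) = 1/(-5 + a))
Y(X, J) = J*X
Y(b(-5 - 1*3), 3)*(-828) = (3/(-5 + (-5 - 1*3)))*(-828) = (3/(-5 + (-5 - 3)))*(-828) = (3/(-5 - 8))*(-828) = (3/(-13))*(-828) = (3*(-1/13))*(-828) = -3/13*(-828) = 2484/13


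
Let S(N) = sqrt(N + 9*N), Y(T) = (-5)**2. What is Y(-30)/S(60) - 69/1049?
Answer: -69/1049 + 5*sqrt(6)/12 ≈ 0.95484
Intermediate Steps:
Y(T) = 25
S(N) = sqrt(10)*sqrt(N) (S(N) = sqrt(10*N) = sqrt(10)*sqrt(N))
Y(-30)/S(60) - 69/1049 = 25/((sqrt(10)*sqrt(60))) - 69/1049 = 25/((sqrt(10)*(2*sqrt(15)))) - 69*1/1049 = 25/((10*sqrt(6))) - 69/1049 = 25*(sqrt(6)/60) - 69/1049 = 5*sqrt(6)/12 - 69/1049 = -69/1049 + 5*sqrt(6)/12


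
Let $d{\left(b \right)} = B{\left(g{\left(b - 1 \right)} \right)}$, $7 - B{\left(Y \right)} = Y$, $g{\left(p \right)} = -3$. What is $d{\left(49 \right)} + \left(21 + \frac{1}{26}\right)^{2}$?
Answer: $\frac{305969}{676} \approx 452.62$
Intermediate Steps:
$B{\left(Y \right)} = 7 - Y$
$d{\left(b \right)} = 10$ ($d{\left(b \right)} = 7 - -3 = 7 + 3 = 10$)
$d{\left(49 \right)} + \left(21 + \frac{1}{26}\right)^{2} = 10 + \left(21 + \frac{1}{26}\right)^{2} = 10 + \left(\frac{547}{26}\right)^{2} = 10 + \frac{299209}{676} = \frac{305969}{676}$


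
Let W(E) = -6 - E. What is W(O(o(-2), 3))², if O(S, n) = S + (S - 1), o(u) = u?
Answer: 1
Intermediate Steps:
O(S, n) = -1 + 2*S (O(S, n) = S + (-1 + S) = -1 + 2*S)
W(O(o(-2), 3))² = (-6 - (-1 + 2*(-2)))² = (-6 - (-1 - 4))² = (-6 - 1*(-5))² = (-6 + 5)² = (-1)² = 1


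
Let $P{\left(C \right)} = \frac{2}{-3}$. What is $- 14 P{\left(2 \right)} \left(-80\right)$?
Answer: $- \frac{2240}{3} \approx -746.67$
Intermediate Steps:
$P{\left(C \right)} = - \frac{2}{3}$ ($P{\left(C \right)} = 2 \left(- \frac{1}{3}\right) = - \frac{2}{3}$)
$- 14 P{\left(2 \right)} \left(-80\right) = \left(-14\right) \left(- \frac{2}{3}\right) \left(-80\right) = \frac{28}{3} \left(-80\right) = - \frac{2240}{3}$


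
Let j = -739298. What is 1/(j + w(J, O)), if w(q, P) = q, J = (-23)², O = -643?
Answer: -1/738769 ≈ -1.3536e-6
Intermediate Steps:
J = 529
1/(j + w(J, O)) = 1/(-739298 + 529) = 1/(-738769) = -1/738769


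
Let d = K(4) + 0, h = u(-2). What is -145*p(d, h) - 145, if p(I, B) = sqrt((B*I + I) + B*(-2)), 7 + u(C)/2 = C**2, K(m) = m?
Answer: -145 - 290*I*sqrt(2) ≈ -145.0 - 410.12*I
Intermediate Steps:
u(C) = -14 + 2*C**2
h = -6 (h = -14 + 2*(-2)**2 = -14 + 2*4 = -14 + 8 = -6)
d = 4 (d = 4 + 0 = 4)
p(I, B) = sqrt(I - 2*B + B*I) (p(I, B) = sqrt((I + B*I) - 2*B) = sqrt(I - 2*B + B*I))
-145*p(d, h) - 145 = -145*sqrt(4 - 2*(-6) - 6*4) - 145 = -145*sqrt(4 + 12 - 24) - 145 = -290*I*sqrt(2) - 145 = -145 - 290*I*sqrt(2)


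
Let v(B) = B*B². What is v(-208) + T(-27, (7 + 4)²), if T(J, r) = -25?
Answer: -8998937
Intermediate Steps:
v(B) = B³
v(-208) + T(-27, (7 + 4)²) = (-208)³ - 25 = -8998912 - 25 = -8998937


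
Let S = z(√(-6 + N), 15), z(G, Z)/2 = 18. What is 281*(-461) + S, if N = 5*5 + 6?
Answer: -129505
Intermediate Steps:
N = 31 (N = 25 + 6 = 31)
z(G, Z) = 36 (z(G, Z) = 2*18 = 36)
S = 36
281*(-461) + S = 281*(-461) + 36 = -129541 + 36 = -129505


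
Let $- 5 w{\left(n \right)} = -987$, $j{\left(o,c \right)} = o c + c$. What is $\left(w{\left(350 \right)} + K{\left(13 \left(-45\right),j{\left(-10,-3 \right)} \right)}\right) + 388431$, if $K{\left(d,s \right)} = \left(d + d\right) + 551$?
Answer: $\frac{1940047}{5} \approx 3.8801 \cdot 10^{5}$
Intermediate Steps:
$j{\left(o,c \right)} = c + c o$ ($j{\left(o,c \right)} = c o + c = c + c o$)
$w{\left(n \right)} = \frac{987}{5}$ ($w{\left(n \right)} = \left(- \frac{1}{5}\right) \left(-987\right) = \frac{987}{5}$)
$K{\left(d,s \right)} = 551 + 2 d$ ($K{\left(d,s \right)} = 2 d + 551 = 551 + 2 d$)
$\left(w{\left(350 \right)} + K{\left(13 \left(-45\right),j{\left(-10,-3 \right)} \right)}\right) + 388431 = \left(\frac{987}{5} + \left(551 + 2 \cdot 13 \left(-45\right)\right)\right) + 388431 = \left(\frac{987}{5} + \left(551 + 2 \left(-585\right)\right)\right) + 388431 = \left(\frac{987}{5} + \left(551 - 1170\right)\right) + 388431 = \left(\frac{987}{5} - 619\right) + 388431 = - \frac{2108}{5} + 388431 = \frac{1940047}{5}$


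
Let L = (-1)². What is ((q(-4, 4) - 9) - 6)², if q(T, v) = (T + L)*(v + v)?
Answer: 1521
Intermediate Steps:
L = 1
q(T, v) = 2*v*(1 + T) (q(T, v) = (T + 1)*(v + v) = (1 + T)*(2*v) = 2*v*(1 + T))
((q(-4, 4) - 9) - 6)² = ((2*4*(1 - 4) - 9) - 6)² = ((2*4*(-3) - 9) - 6)² = ((-24 - 9) - 6)² = (-33 - 6)² = (-39)² = 1521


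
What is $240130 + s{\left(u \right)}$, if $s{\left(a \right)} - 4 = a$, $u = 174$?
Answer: $240308$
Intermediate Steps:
$s{\left(a \right)} = 4 + a$
$240130 + s{\left(u \right)} = 240130 + \left(4 + 174\right) = 240130 + 178 = 240308$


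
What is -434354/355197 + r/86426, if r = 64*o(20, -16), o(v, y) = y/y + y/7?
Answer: -131490472550/107443895727 ≈ -1.2238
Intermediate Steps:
o(v, y) = 1 + y/7 (o(v, y) = 1 + y*(⅐) = 1 + y/7)
r = -576/7 (r = 64*(1 + (⅐)*(-16)) = 64*(1 - 16/7) = 64*(-9/7) = -576/7 ≈ -82.286)
-434354/355197 + r/86426 = -434354/355197 - 576/7/86426 = -434354*1/355197 - 576/7*1/86426 = -434354/355197 - 288/302491 = -131490472550/107443895727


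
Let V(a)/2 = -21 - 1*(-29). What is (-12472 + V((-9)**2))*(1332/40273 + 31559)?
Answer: -15831288752184/40273 ≈ -3.9310e+8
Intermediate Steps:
V(a) = 16 (V(a) = 2*(-21 - 1*(-29)) = 2*(-21 + 29) = 2*8 = 16)
(-12472 + V((-9)**2))*(1332/40273 + 31559) = (-12472 + 16)*(1332/40273 + 31559) = -12456*(1332*(1/40273) + 31559) = -12456*(1332/40273 + 31559) = -12456*1270976939/40273 = -15831288752184/40273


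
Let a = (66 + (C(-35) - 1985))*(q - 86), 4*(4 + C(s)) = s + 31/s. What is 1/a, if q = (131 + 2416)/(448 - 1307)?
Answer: 30065/5167511599 ≈ 5.8181e-6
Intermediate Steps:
C(s) = -4 + s/4 + 31/(4*s) (C(s) = -4 + (s + 31/s)/4 = -4 + (s/4 + 31/(4*s)) = -4 + s/4 + 31/(4*s))
q = -2547/859 (q = 2547/(-859) = 2547*(-1/859) = -2547/859 ≈ -2.9651)
a = 5167511599/30065 (a = (66 + ((¼)*(31 - 35*(-16 - 35))/(-35) - 1985))*(-2547/859 - 86) = (66 + ((¼)*(-1/35)*(31 - 35*(-51)) - 1985))*(-76421/859) = (66 + ((¼)*(-1/35)*(31 + 1785) - 1985))*(-76421/859) = (66 + ((¼)*(-1/35)*1816 - 1985))*(-76421/859) = (66 + (-454/35 - 1985))*(-76421/859) = (66 - 69929/35)*(-76421/859) = -67619/35*(-76421/859) = 5167511599/30065 ≈ 1.7188e+5)
1/a = 1/(5167511599/30065) = 30065/5167511599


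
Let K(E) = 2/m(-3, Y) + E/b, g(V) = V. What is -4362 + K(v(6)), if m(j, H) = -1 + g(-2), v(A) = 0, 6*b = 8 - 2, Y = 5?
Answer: -13088/3 ≈ -4362.7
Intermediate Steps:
b = 1 (b = (8 - 2)/6 = (1/6)*6 = 1)
m(j, H) = -3 (m(j, H) = -1 - 2 = -3)
K(E) = -2/3 + E (K(E) = 2/(-3) + E/1 = 2*(-1/3) + E*1 = -2/3 + E)
-4362 + K(v(6)) = -4362 + (-2/3 + 0) = -4362 - 2/3 = -13088/3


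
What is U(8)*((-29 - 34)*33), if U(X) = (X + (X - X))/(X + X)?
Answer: -2079/2 ≈ -1039.5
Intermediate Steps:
U(X) = 1/2 (U(X) = (X + 0)/((2*X)) = X*(1/(2*X)) = 1/2)
U(8)*((-29 - 34)*33) = ((-29 - 34)*33)/2 = (-63*33)/2 = (1/2)*(-2079) = -2079/2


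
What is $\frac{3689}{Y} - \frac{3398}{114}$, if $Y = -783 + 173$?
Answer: $- \frac{1246663}{34770} \approx -35.855$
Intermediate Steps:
$Y = -610$
$\frac{3689}{Y} - \frac{3398}{114} = \frac{3689}{-610} - \frac{3398}{114} = 3689 \left(- \frac{1}{610}\right) - \frac{1699}{57} = - \frac{3689}{610} - \frac{1699}{57} = - \frac{1246663}{34770}$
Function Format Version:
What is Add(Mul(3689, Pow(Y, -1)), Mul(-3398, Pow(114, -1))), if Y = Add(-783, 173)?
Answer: Rational(-1246663, 34770) ≈ -35.855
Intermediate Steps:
Y = -610
Add(Mul(3689, Pow(Y, -1)), Mul(-3398, Pow(114, -1))) = Add(Mul(3689, Pow(-610, -1)), Mul(-3398, Pow(114, -1))) = Add(Mul(3689, Rational(-1, 610)), Mul(-3398, Rational(1, 114))) = Add(Rational(-3689, 610), Rational(-1699, 57)) = Rational(-1246663, 34770)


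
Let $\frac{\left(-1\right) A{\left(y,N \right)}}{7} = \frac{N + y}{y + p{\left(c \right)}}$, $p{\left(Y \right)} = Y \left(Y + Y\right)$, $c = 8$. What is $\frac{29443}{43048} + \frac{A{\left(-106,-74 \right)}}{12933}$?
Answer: $\frac{468418861}{680459736} \approx 0.68839$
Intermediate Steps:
$p{\left(Y \right)} = 2 Y^{2}$ ($p{\left(Y \right)} = Y 2 Y = 2 Y^{2}$)
$A{\left(y,N \right)} = - \frac{7 \left(N + y\right)}{128 + y}$ ($A{\left(y,N \right)} = - 7 \frac{N + y}{y + 2 \cdot 8^{2}} = - 7 \frac{N + y}{y + 2 \cdot 64} = - 7 \frac{N + y}{y + 128} = - 7 \frac{N + y}{128 + y} = - \frac{7 \left(N + y\right)}{128 + y}$)
$\frac{29443}{43048} + \frac{A{\left(-106,-74 \right)}}{12933} = \frac{29443}{43048} + \frac{7 \frac{1}{128 - 106} \left(\left(-1\right) \left(-74\right) - -106\right)}{12933} = 29443 \cdot \frac{1}{43048} + \frac{7 \left(74 + 106\right)}{22} \cdot \frac{1}{12933} = \frac{29443}{43048} + 7 \cdot \frac{1}{22} \cdot 180 \cdot \frac{1}{12933} = \frac{29443}{43048} + \frac{630}{11} \cdot \frac{1}{12933} = \frac{29443}{43048} + \frac{70}{15807} = \frac{468418861}{680459736}$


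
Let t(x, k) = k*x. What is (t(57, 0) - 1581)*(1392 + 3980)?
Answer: -8493132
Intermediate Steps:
(t(57, 0) - 1581)*(1392 + 3980) = (0*57 - 1581)*(1392 + 3980) = (0 - 1581)*5372 = -1581*5372 = -8493132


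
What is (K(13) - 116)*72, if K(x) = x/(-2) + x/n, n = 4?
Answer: -8586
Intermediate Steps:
K(x) = -x/4 (K(x) = x/(-2) + x/4 = x*(-1/2) + x*(1/4) = -x/2 + x/4 = -x/4)
(K(13) - 116)*72 = (-1/4*13 - 116)*72 = (-13/4 - 116)*72 = -477/4*72 = -8586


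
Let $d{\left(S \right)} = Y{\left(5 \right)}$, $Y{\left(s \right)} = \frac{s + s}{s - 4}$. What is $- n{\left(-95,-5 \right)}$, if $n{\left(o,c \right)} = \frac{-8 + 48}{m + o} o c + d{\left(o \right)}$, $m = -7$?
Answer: $\frac{8990}{51} \approx 176.27$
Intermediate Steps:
$Y{\left(s \right)} = \frac{2 s}{-4 + s}$
$d{\left(S \right)} = 10$ ($d{\left(S \right)} = 2 \cdot 5 \frac{1}{-4 + 5} = 2 \cdot 5 \cdot 1^{-1} = 2 \cdot 5 \cdot 1 = 10$)
$n{\left(o,c \right)} = 10 + \frac{40 c o}{-7 + o}$ ($n{\left(o,c \right)} = \frac{-8 + 48}{-7 + o} o c + 10 = \frac{40}{-7 + o} o c + 10 = \frac{40 o}{-7 + o} c + 10 = \frac{40 c o}{-7 + o} + 10 = 10 + \frac{40 c o}{-7 + o}$)
$- n{\left(-95,-5 \right)} = - \frac{10 \left(-7 - 95 + 4 \left(-5\right) \left(-95\right)\right)}{-7 - 95} = - \frac{10 \left(-7 - 95 + 1900\right)}{-102} = - \frac{10 \left(-1\right) 1798}{102} = \left(-1\right) \left(- \frac{8990}{51}\right) = \frac{8990}{51}$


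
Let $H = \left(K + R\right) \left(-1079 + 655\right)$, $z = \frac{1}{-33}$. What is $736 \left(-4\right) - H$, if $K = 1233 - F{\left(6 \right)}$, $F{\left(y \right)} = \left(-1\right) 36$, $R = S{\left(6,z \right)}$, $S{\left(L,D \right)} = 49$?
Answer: $555888$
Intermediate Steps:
$z = - \frac{1}{33} \approx -0.030303$
$R = 49$
$F{\left(y \right)} = -36$
$K = 1269$ ($K = 1233 - -36 = 1233 + 36 = 1269$)
$H = -558832$ ($H = \left(1269 + 49\right) \left(-1079 + 655\right) = 1318 \left(-424\right) = -558832$)
$736 \left(-4\right) - H = 736 \left(-4\right) - -558832 = -2944 + 558832 = 555888$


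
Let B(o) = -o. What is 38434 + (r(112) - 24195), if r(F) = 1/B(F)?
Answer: 1594767/112 ≈ 14239.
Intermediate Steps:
r(F) = -1/F (r(F) = 1/(-F) = -1/F)
38434 + (r(112) - 24195) = 38434 + (-1/112 - 24195) = 38434 - 2709841/112 = 1594767/112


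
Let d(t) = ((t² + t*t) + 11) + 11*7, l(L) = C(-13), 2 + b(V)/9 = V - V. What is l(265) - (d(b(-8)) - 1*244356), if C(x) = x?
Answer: 243607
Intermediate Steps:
b(V) = -18 (b(V) = -18 + 9*(V - V) = -18 + 9*0 = -18 + 0 = -18)
l(L) = -13
d(t) = 88 + 2*t² (d(t) = ((t² + t²) + 11) + 77 = (2*t² + 11) + 77 = (11 + 2*t²) + 77 = 88 + 2*t²)
l(265) - (d(b(-8)) - 1*244356) = -13 - ((88 + 2*(-18)²) - 1*244356) = -13 - ((88 + 2*324) - 244356) = -13 - ((88 + 648) - 244356) = -13 - (736 - 244356) = -13 - 1*(-243620) = -13 + 243620 = 243607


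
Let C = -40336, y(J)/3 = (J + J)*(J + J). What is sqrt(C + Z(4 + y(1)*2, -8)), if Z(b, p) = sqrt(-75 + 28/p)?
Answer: sqrt(-161344 + 2*I*sqrt(314))/2 ≈ 0.022058 + 200.84*I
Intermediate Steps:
y(J) = 12*J**2 (y(J) = 3*((J + J)*(J + J)) = 3*((2*J)*(2*J)) = 3*(4*J**2) = 12*J**2)
sqrt(C + Z(4 + y(1)*2, -8)) = sqrt(-40336 + sqrt(-75 + 28/(-8))) = sqrt(-40336 + sqrt(-75 + 28*(-1/8))) = sqrt(-40336 + sqrt(-75 - 7/2)) = sqrt(-40336 + sqrt(-157/2)) = sqrt(-40336 + I*sqrt(314)/2)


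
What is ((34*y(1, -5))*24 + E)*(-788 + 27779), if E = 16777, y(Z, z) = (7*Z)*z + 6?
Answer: -185887017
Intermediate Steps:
y(Z, z) = 6 + 7*Z*z (y(Z, z) = 7*Z*z + 6 = 6 + 7*Z*z)
((34*y(1, -5))*24 + E)*(-788 + 27779) = ((34*(6 + 7*1*(-5)))*24 + 16777)*(-788 + 27779) = ((34*(6 - 35))*24 + 16777)*26991 = ((34*(-29))*24 + 16777)*26991 = (-986*24 + 16777)*26991 = (-23664 + 16777)*26991 = -6887*26991 = -185887017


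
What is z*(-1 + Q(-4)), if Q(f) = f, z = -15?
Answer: 75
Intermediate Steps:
z*(-1 + Q(-4)) = -15*(-1 - 4) = -15*(-5) = 75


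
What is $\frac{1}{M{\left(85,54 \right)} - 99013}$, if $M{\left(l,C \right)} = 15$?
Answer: $- \frac{1}{98998} \approx -1.0101 \cdot 10^{-5}$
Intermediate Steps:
$\frac{1}{M{\left(85,54 \right)} - 99013} = \frac{1}{15 - 99013} = \frac{1}{-98998} = - \frac{1}{98998}$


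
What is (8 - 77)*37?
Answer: -2553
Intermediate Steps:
(8 - 77)*37 = -69*37 = -2553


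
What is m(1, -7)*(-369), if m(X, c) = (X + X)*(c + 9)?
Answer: -1476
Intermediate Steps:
m(X, c) = 2*X*(9 + c) (m(X, c) = (2*X)*(9 + c) = 2*X*(9 + c))
m(1, -7)*(-369) = (2*1*(9 - 7))*(-369) = (2*1*2)*(-369) = 4*(-369) = -1476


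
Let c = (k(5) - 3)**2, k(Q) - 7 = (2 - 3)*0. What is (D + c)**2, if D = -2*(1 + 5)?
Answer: 16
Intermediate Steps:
k(Q) = 7 (k(Q) = 7 + (2 - 3)*0 = 7 - 1*0 = 7 + 0 = 7)
c = 16 (c = (7 - 3)**2 = 4**2 = 16)
D = -12 (D = -2*6 = -12)
(D + c)**2 = (-12 + 16)**2 = 4**2 = 16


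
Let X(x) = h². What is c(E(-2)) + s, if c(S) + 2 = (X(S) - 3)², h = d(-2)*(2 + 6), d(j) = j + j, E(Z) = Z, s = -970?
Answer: 1041469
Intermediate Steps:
d(j) = 2*j
h = -32 (h = (2*(-2))*(2 + 6) = -4*8 = -32)
X(x) = 1024 (X(x) = (-32)² = 1024)
c(S) = 1042439 (c(S) = -2 + (1024 - 3)² = -2 + 1021² = -2 + 1042441 = 1042439)
c(E(-2)) + s = 1042439 - 970 = 1041469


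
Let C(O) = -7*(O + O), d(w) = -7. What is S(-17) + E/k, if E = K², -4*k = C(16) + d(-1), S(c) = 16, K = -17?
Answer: 4852/231 ≈ 21.004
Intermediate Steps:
C(O) = -14*O
k = 231/4 (k = -(-14*16 - 7)/4 = -(-224 - 7)/4 = -¼*(-231) = 231/4 ≈ 57.750)
E = 289 (E = (-17)² = 289)
S(-17) + E/k = 16 + 289/(231/4) = 16 + (4/231)*289 = 16 + 1156/231 = 4852/231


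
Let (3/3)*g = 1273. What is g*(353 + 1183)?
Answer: 1955328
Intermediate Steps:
g = 1273
g*(353 + 1183) = 1273*(353 + 1183) = 1273*1536 = 1955328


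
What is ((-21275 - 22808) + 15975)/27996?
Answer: -7027/6999 ≈ -1.0040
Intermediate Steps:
((-21275 - 22808) + 15975)/27996 = (-44083 + 15975)*(1/27996) = -28108*1/27996 = -7027/6999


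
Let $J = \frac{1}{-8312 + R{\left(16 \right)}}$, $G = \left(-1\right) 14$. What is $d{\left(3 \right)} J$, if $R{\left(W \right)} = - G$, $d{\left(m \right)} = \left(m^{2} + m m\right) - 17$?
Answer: $- \frac{1}{8298} \approx -0.00012051$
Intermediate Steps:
$d{\left(m \right)} = -17 + 2 m^{2}$ ($d{\left(m \right)} = \left(m^{2} + m^{2}\right) - 17 = 2 m^{2} - 17 = -17 + 2 m^{2}$)
$G = -14$
$R{\left(W \right)} = 14$ ($R{\left(W \right)} = \left(-1\right) \left(-14\right) = 14$)
$J = - \frac{1}{8298}$ ($J = \frac{1}{-8312 + 14} = \frac{1}{-8298} = - \frac{1}{8298} \approx -0.00012051$)
$d{\left(3 \right)} J = \left(-17 + 2 \cdot 3^{2}\right) \left(- \frac{1}{8298}\right) = \left(-17 + 2 \cdot 9\right) \left(- \frac{1}{8298}\right) = \left(-17 + 18\right) \left(- \frac{1}{8298}\right) = 1 \left(- \frac{1}{8298}\right) = - \frac{1}{8298}$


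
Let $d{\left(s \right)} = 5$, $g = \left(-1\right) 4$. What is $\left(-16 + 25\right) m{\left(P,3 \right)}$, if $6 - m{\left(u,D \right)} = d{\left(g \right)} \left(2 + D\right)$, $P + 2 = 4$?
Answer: $-171$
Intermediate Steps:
$P = 2$ ($P = -2 + 4 = 2$)
$g = -4$
$m{\left(u,D \right)} = -4 - 5 D$ ($m{\left(u,D \right)} = 6 - 5 \left(2 + D\right) = 6 - \left(10 + 5 D\right) = -4 - 5 D$)
$\left(-16 + 25\right) m{\left(P,3 \right)} = \left(-16 + 25\right) \left(-4 - 15\right) = 9 \left(-4 - 15\right) = 9 \left(-19\right) = -171$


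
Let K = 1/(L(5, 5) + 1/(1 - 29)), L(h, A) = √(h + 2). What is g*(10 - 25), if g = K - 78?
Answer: 2139790/1829 - 3920*√7/1829 ≈ 1164.3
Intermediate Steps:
L(h, A) = √(2 + h)
K = 1/(-1/28 + √7) (K = 1/(√(2 + 5) + 1/(1 - 29)) = 1/(√7 + 1/(-28)) = 1/(√7 - 1/28) = 1/(-1/28 + √7) ≈ 0.38314)
g = -427958/5487 + 784*√7/5487 (g = (28/5487 + 784*√7/5487) - 78 = -427958/5487 + 784*√7/5487 ≈ -77.617)
g*(10 - 25) = (-427958/5487 + 784*√7/5487)*(10 - 25) = (-427958/5487 + 784*√7/5487)*(-15) = 2139790/1829 - 3920*√7/1829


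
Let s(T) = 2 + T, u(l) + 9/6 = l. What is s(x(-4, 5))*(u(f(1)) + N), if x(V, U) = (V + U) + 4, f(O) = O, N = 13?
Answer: 175/2 ≈ 87.500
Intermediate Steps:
u(l) = -3/2 + l
x(V, U) = 4 + U + V (x(V, U) = (U + V) + 4 = 4 + U + V)
s(x(-4, 5))*(u(f(1)) + N) = (2 + (4 + 5 - 4))*((-3/2 + 1) + 13) = (2 + 5)*(-½ + 13) = 7*(25/2) = 175/2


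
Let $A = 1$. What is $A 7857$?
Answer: $7857$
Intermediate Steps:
$A 7857 = 1 \cdot 7857 = 7857$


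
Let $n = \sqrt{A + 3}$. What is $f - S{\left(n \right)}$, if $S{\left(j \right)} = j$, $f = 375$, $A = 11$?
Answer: $375 - \sqrt{14} \approx 371.26$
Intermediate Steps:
$n = \sqrt{14}$ ($n = \sqrt{11 + 3} = \sqrt{14} \approx 3.7417$)
$f - S{\left(n \right)} = 375 - \sqrt{14}$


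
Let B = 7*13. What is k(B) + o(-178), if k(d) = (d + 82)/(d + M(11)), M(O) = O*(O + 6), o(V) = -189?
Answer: -52369/278 ≈ -188.38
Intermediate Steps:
B = 91
M(O) = O*(6 + O)
k(d) = (82 + d)/(187 + d) (k(d) = (d + 82)/(d + 11*(6 + 11)) = (82 + d)/(d + 11*17) = (82 + d)/(d + 187) = (82 + d)/(187 + d))
k(B) + o(-178) = (82 + 91)/(187 + 91) - 189 = 173/278 - 189 = -52369/278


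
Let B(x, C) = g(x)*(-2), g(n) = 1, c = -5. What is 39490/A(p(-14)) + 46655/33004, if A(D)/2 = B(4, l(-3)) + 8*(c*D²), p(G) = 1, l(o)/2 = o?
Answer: -324852235/693084 ≈ -468.71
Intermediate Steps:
l(o) = 2*o
B(x, C) = -2 (B(x, C) = 1*(-2) = -2)
A(D) = -4 - 80*D² (A(D) = 2*(-2 + 8*(-5*D²)) = 2*(-2 - 40*D²) = -4 - 80*D²)
39490/A(p(-14)) + 46655/33004 = 39490/(-4 - 80*1²) + 46655/33004 = 39490/(-4 - 80*1) + 46655*(1/33004) = 39490/(-4 - 80) + 46655/33004 = 39490/(-84) + 46655/33004 = 39490*(-1/84) + 46655/33004 = -19745/42 + 46655/33004 = -324852235/693084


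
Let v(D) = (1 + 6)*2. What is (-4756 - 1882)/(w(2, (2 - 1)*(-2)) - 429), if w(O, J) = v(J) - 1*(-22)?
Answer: 6638/393 ≈ 16.891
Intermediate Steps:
v(D) = 14 (v(D) = 7*2 = 14)
w(O, J) = 36 (w(O, J) = 14 - 1*(-22) = 14 + 22 = 36)
(-4756 - 1882)/(w(2, (2 - 1)*(-2)) - 429) = (-4756 - 1882)/(36 - 429) = -6638/(-393) = -6638*(-1/393) = 6638/393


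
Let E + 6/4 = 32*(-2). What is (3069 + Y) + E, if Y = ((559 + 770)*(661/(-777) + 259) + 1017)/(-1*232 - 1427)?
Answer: 2402851309/859362 ≈ 2796.1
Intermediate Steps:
E = -131/2 (E = -3/2 + 32*(-2) = -3/2 - 64 = -131/2 ≈ -65.500)
Y = -89121229/429681 (Y = (1329*(661*(-1/777) + 259) + 1017)/(-232 - 1427) = (1329*(-661/777 + 259) + 1017)/(-1659) = (1329*(200582/777) + 1017)*(-1/1659) = (88857826/259 + 1017)*(-1/1659) = (89121229/259)*(-1/1659) = -89121229/429681 ≈ -207.41)
(3069 + Y) + E = (3069 - 89121229/429681) - 131/2 = 1229569760/429681 - 131/2 = 2402851309/859362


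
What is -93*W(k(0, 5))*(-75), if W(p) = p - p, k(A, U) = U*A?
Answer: 0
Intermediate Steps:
k(A, U) = A*U
W(p) = 0
-93*W(k(0, 5))*(-75) = -93*0*(-75) = 0*(-75) = 0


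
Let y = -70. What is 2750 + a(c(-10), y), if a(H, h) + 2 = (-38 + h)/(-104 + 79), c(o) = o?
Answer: 68808/25 ≈ 2752.3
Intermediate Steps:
a(H, h) = -12/25 - h/25 (a(H, h) = -2 + (-38 + h)/(-104 + 79) = -2 + (-38 + h)/(-25) = -2 + (-38 + h)*(-1/25) = -2 + (38/25 - h/25) = -12/25 - h/25)
2750 + a(c(-10), y) = 2750 + (-12/25 - 1/25*(-70)) = 2750 + (-12/25 + 14/5) = 2750 + 58/25 = 68808/25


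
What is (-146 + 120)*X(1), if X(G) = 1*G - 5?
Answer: 104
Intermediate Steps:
X(G) = -5 + G (X(G) = G - 5 = -5 + G)
(-146 + 120)*X(1) = (-146 + 120)*(-5 + 1) = -26*(-4) = 104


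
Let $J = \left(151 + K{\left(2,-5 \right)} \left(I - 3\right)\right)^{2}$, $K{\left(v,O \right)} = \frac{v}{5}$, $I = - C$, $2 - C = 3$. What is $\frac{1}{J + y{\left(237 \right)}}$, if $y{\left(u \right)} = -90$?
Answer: $\frac{25}{561751} \approx 4.4504 \cdot 10^{-5}$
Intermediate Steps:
$C = -1$ ($C = 2 - 3 = -1$)
$I = 1$ ($I = \left(-1\right) \left(-1\right) = 1$)
$K{\left(v,O \right)} = \frac{v}{5}$ ($K{\left(v,O \right)} = v \frac{1}{5} = \frac{v}{5}$)
$J = \frac{564001}{25}$ ($J = \left(151 + \frac{1}{5} \cdot 2 \left(1 - 3\right)\right)^{2} = \left(151 + \frac{2}{5} \left(-2\right)\right)^{2} = \left(151 - \frac{4}{5}\right)^{2} = \left(\frac{751}{5}\right)^{2} = \frac{564001}{25} \approx 22560.0$)
$\frac{1}{J + y{\left(237 \right)}} = \frac{1}{\frac{564001}{25} - 90} = \frac{1}{\frac{561751}{25}} = \frac{25}{561751}$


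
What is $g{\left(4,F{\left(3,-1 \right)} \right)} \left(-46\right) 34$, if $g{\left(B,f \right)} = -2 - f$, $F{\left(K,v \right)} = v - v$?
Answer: $3128$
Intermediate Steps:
$F{\left(K,v \right)} = 0$
$g{\left(4,F{\left(3,-1 \right)} \right)} \left(-46\right) 34 = \left(-2 - 0\right) \left(-46\right) 34 = \left(-2 + 0\right) \left(-46\right) 34 = \left(-2\right) \left(-46\right) 34 = 92 \cdot 34 = 3128$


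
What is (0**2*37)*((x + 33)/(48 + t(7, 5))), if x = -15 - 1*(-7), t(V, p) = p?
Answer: 0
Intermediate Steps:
x = -8 (x = -15 + 7 = -8)
(0**2*37)*((x + 33)/(48 + t(7, 5))) = (0**2*37)*((-8 + 33)/(48 + 5)) = (0*37)*(25/53) = 0*(25*(1/53)) = 0*(25/53) = 0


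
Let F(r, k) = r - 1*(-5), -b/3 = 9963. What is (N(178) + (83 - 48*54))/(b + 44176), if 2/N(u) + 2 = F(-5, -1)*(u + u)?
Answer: -2510/14287 ≈ -0.17568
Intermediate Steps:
b = -29889 (b = -3*9963 = -29889)
F(r, k) = 5 + r (F(r, k) = r + 5 = 5 + r)
N(u) = -1 (N(u) = 2/(-2 + (5 - 5)*(u + u)) = 2/(-2 + 0*(2*u)) = 2/(-2 + 0) = 2/(-2) = 2*(-½) = -1)
(N(178) + (83 - 48*54))/(b + 44176) = (-1 + (83 - 48*54))/(-29889 + 44176) = (-1 + (83 - 2592))/14287 = (-1 - 2509)*(1/14287) = -2510*1/14287 = -2510/14287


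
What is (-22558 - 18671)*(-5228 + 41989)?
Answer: -1515619269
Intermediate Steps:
(-22558 - 18671)*(-5228 + 41989) = -41229*36761 = -1515619269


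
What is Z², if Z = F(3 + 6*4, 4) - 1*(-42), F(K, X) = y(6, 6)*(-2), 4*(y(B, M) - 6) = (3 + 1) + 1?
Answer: 3025/4 ≈ 756.25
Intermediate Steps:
y(B, M) = 29/4 (y(B, M) = 6 + ((3 + 1) + 1)/4 = 6 + (4 + 1)/4 = 6 + (¼)*5 = 6 + 5/4 = 29/4)
F(K, X) = -29/2 (F(K, X) = (29/4)*(-2) = -29/2)
Z = 55/2 (Z = -29/2 - 1*(-42) = -29/2 + 42 = 55/2 ≈ 27.500)
Z² = (55/2)² = 3025/4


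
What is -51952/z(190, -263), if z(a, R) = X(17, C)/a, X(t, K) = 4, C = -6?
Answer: -2467720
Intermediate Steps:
z(a, R) = 4/a
-51952/z(190, -263) = -51952/(4/190) = -51952/(4*(1/190)) = -51952/2/95 = -51952*95/2 = -2467720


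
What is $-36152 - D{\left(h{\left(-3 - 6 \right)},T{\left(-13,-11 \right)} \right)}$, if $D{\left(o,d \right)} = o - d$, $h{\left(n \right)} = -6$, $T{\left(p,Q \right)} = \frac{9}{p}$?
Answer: $- \frac{469907}{13} \approx -36147.0$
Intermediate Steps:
$-36152 - D{\left(h{\left(-3 - 6 \right)},T{\left(-13,-11 \right)} \right)} = -36152 - \left(-6 - \frac{9}{-13}\right) = -36152 - \left(-6 - 9 \left(- \frac{1}{13}\right)\right) = -36152 - \left(-6 - - \frac{9}{13}\right) = -36152 - \left(-6 + \frac{9}{13}\right) = -36152 - - \frac{69}{13} = -36152 + \frac{69}{13} = - \frac{469907}{13}$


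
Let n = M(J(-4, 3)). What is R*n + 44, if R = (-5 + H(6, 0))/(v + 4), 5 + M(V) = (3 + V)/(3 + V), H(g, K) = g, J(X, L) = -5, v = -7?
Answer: 136/3 ≈ 45.333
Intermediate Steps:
M(V) = -4 (M(V) = -5 + (3 + V)/(3 + V) = -5 + 1 = -4)
n = -4
R = -⅓ (R = (-5 + 6)/(-7 + 4) = 1/(-3) = 1*(-⅓) = -⅓ ≈ -0.33333)
R*n + 44 = -⅓*(-4) + 44 = 4/3 + 44 = 136/3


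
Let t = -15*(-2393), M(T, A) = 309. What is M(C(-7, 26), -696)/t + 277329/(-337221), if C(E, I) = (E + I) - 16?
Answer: -1094502574/1344949755 ≈ -0.81379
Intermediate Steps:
C(E, I) = -16 + E + I
t = 35895
M(C(-7, 26), -696)/t + 277329/(-337221) = 309/35895 + 277329/(-337221) = 309*(1/35895) + 277329*(-1/337221) = 103/11965 - 92443/112407 = -1094502574/1344949755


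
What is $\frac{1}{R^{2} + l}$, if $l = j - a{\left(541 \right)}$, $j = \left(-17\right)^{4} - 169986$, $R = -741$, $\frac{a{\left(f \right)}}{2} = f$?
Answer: $\frac{1}{461534} \approx 2.1667 \cdot 10^{-6}$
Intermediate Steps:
$a{\left(f \right)} = 2 f$
$j = -86465$ ($j = 83521 - 169986 = -86465$)
$l = -87547$ ($l = -86465 - 2 \cdot 541 = -86465 - 1082 = -87547$)
$\frac{1}{R^{2} + l} = \frac{1}{\left(-741\right)^{2} - 87547} = \frac{1}{549081 - 87547} = \frac{1}{461534}$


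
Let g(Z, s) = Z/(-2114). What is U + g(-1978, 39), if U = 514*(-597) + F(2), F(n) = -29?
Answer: -324378570/1057 ≈ -3.0689e+5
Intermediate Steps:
g(Z, s) = -Z/2114 (g(Z, s) = Z*(-1/2114) = -Z/2114)
U = -306887 (U = 514*(-597) - 29 = -306858 - 29 = -306887)
U + g(-1978, 39) = -306887 - 1/2114*(-1978) = -306887 + 989/1057 = -324378570/1057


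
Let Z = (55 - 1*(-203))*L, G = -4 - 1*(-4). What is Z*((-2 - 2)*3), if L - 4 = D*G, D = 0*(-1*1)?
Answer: -12384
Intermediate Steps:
G = 0 (G = -4 + 4 = 0)
D = 0 (D = 0*(-1) = 0)
L = 4 (L = 4 + 0*0 = 4 + 0 = 4)
Z = 1032 (Z = (55 - 1*(-203))*4 = (55 + 203)*4 = 258*4 = 1032)
Z*((-2 - 2)*3) = 1032*((-2 - 2)*3) = 1032*(-4*3) = 1032*(-12) = -12384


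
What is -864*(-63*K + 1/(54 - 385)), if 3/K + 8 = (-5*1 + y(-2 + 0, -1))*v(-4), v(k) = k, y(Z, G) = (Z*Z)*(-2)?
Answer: 13522248/3641 ≈ 3713.9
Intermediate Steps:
y(Z, G) = -2*Z**2 (y(Z, G) = Z**2*(-2) = -2*Z**2)
K = 3/44 (K = 3/(-8 + (-5*1 - 2*(-2 + 0)**2)*(-4)) = 3/(-8 + (-5 - 2*(-2)**2)*(-4)) = 3/(-8 + (-5 - 2*4)*(-4)) = 3/(-8 + (-5 - 8)*(-4)) = 3/(-8 - 13*(-4)) = 3/(-8 + 52) = 3/44 ≈ 0.068182)
-864*(-63*K + 1/(54 - 385)) = -864*(-63*3/44 + 1/(54 - 385)) = -864*(-189/44 + 1/(-331)) = -864*(-189/44 - 1/331) = -864*(-62603/14564) = 13522248/3641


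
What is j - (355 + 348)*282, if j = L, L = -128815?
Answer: -327061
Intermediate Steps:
j = -128815
j - (355 + 348)*282 = -128815 - (355 + 348)*282 = -128815 - 703*282 = -128815 - 1*198246 = -128815 - 198246 = -327061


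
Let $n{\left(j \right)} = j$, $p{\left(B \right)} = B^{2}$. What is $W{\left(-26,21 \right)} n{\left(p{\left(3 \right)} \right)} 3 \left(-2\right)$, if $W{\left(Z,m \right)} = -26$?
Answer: $1404$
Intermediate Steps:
$W{\left(-26,21 \right)} n{\left(p{\left(3 \right)} \right)} 3 \left(-2\right) = - 26 \cdot 3^{2} \cdot 3 \left(-2\right) = - 26 \cdot 9 \cdot 3 \left(-2\right) = - 26 \cdot 27 \left(-2\right) = \left(-26\right) \left(-54\right) = 1404$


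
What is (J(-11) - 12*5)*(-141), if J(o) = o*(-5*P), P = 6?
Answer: -38070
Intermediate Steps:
J(o) = -30*o (J(o) = o*(-5*6) = o*(-30) = -30*o)
(J(-11) - 12*5)*(-141) = (-30*(-11) - 12*5)*(-141) = (330 - 60)*(-141) = 270*(-141) = -38070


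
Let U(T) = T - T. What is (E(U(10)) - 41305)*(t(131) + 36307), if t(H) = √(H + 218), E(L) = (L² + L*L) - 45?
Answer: -1501294450 - 41350*√349 ≈ -1.5021e+9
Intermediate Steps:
U(T) = 0
E(L) = -45 + 2*L² (E(L) = (L² + L²) - 45 = 2*L² - 45 = -45 + 2*L²)
t(H) = √(218 + H)
(E(U(10)) - 41305)*(t(131) + 36307) = ((-45 + 2*0²) - 41305)*(√(218 + 131) + 36307) = ((-45 + 2*0) - 41305)*(√349 + 36307) = ((-45 + 0) - 41305)*(36307 + √349) = (-45 - 41305)*(36307 + √349) = -41350*(36307 + √349) = -1501294450 - 41350*√349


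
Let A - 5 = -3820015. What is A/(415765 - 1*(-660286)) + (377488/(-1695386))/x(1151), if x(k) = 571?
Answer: -1849212863956974/520843874095853 ≈ -3.5504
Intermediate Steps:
A = -3820010 (A = 5 - 3820015 = -3820010)
A/(415765 - 1*(-660286)) + (377488/(-1695386))/x(1151) = -3820010/(415765 - 1*(-660286)) + (377488/(-1695386))/571 = -3820010/(415765 + 660286) + (377488*(-1/1695386))*(1/571) = -3820010/1076051 - 188744/847693*1/571 = -3820010*1/1076051 - 188744/484032703 = -3820010/1076051 - 188744/484032703 = -1849212863956974/520843874095853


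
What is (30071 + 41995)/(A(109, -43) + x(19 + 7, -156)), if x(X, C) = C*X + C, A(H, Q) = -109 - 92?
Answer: -24022/1471 ≈ -16.330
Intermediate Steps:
A(H, Q) = -201
x(X, C) = C + C*X
(30071 + 41995)/(A(109, -43) + x(19 + 7, -156)) = (30071 + 41995)/(-201 - 156*(1 + (19 + 7))) = 72066/(-201 - 156*(1 + 26)) = 72066/(-201 - 156*27) = 72066/(-201 - 4212) = 72066/(-4413) = 72066*(-1/4413) = -24022/1471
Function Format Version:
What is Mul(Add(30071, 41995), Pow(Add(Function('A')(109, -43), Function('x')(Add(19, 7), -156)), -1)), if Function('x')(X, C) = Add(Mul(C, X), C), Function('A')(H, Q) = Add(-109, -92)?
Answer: Rational(-24022, 1471) ≈ -16.330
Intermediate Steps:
Function('A')(H, Q) = -201
Function('x')(X, C) = Add(C, Mul(C, X))
Mul(Add(30071, 41995), Pow(Add(Function('A')(109, -43), Function('x')(Add(19, 7), -156)), -1)) = Mul(Add(30071, 41995), Pow(Add(-201, Mul(-156, Add(1, Add(19, 7)))), -1)) = Mul(72066, Pow(Add(-201, Mul(-156, Add(1, 26))), -1)) = Mul(72066, Pow(Add(-201, Mul(-156, 27)), -1)) = Mul(72066, Pow(Add(-201, -4212), -1)) = Mul(72066, Pow(-4413, -1)) = Mul(72066, Rational(-1, 4413)) = Rational(-24022, 1471)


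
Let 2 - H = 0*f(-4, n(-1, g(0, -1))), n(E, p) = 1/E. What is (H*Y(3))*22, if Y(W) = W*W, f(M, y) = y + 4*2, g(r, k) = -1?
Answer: 396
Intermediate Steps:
f(M, y) = 8 + y (f(M, y) = y + 8 = 8 + y)
Y(W) = W²
H = 2 (H = 2 - 0*(8 + 1/(-1)) = 2 - 0*(8 - 1) = 2 - 0*7 = 2 - 1*0 = 2 + 0 = 2)
(H*Y(3))*22 = (2*3²)*22 = (2*9)*22 = 18*22 = 396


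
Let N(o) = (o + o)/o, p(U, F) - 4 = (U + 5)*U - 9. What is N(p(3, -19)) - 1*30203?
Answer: -30201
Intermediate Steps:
p(U, F) = -5 + U*(5 + U) (p(U, F) = 4 + ((U + 5)*U - 9) = 4 + ((5 + U)*U - 9) = 4 + (U*(5 + U) - 9) = 4 + (-9 + U*(5 + U)) = -5 + U*(5 + U))
N(o) = 2 (N(o) = (2*o)/o = 2)
N(p(3, -19)) - 1*30203 = 2 - 1*30203 = 2 - 30203 = -30201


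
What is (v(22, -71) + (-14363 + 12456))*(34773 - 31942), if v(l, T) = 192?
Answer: -4855165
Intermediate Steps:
(v(22, -71) + (-14363 + 12456))*(34773 - 31942) = (192 + (-14363 + 12456))*(34773 - 31942) = (192 - 1907)*2831 = -1715*2831 = -4855165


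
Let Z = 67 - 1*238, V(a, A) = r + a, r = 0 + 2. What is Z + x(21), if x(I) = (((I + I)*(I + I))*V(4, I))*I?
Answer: 222093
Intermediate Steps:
r = 2
V(a, A) = 2 + a
Z = -171 (Z = 67 - 238 = -171)
x(I) = 24*I³ (x(I) = (((I + I)*(I + I))*(2 + 4))*I = (((2*I)*(2*I))*6)*I = ((4*I²)*6)*I = (24*I²)*I = 24*I³)
Z + x(21) = -171 + 24*21³ = -171 + 24*9261 = -171 + 222264 = 222093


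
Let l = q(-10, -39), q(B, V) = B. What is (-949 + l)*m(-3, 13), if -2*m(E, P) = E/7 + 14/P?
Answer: 8083/26 ≈ 310.88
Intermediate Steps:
l = -10
m(E, P) = -7/P - E/14 (m(E, P) = -(E/7 + 14/P)/2 = -(14/P + E/7)/2 = -7/P - E/14)
(-949 + l)*m(-3, 13) = (-949 - 10)*(-7/13 - 1/14*(-3)) = -959*(-7*1/13 + 3/14) = -959*(-7/13 + 3/14) = -959*(-59/182) = 8083/26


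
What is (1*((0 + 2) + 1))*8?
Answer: 24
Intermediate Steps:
(1*((0 + 2) + 1))*8 = (1*(2 + 1))*8 = (1*3)*8 = 3*8 = 24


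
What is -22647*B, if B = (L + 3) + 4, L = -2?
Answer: -113235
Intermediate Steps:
B = 5 (B = (-2 + 3) + 4 = 1 + 4 = 5)
-22647*B = -22647*5 = -113235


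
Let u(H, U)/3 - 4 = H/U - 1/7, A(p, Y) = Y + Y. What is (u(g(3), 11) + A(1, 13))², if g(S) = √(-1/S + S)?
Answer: 8370625/5929 + 1052*√6/77 ≈ 1445.3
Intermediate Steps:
A(p, Y) = 2*Y
g(S) = √(S - 1/S)
u(H, U) = 81/7 + 3*H/U (u(H, U) = 12 + 3*(H/U - 1/7) = 12 + 3*(H/U - 1*⅐) = 12 + 3*(H/U - ⅐) = 12 + 3*(-⅐ + H/U) = 12 + (-3/7 + 3*H/U) = 81/7 + 3*H/U)
(u(g(3), 11) + A(1, 13))² = ((81/7 + 3*√(3 - 1/3)/11) + 2*13)² = ((81/7 + 3*√(3 - 1*⅓)*(1/11)) + 26)² = ((81/7 + 3*√(3 - ⅓)*(1/11)) + 26)² = ((81/7 + 3*√(8/3)*(1/11)) + 26)² = ((81/7 + 3*(2*√6/3)*(1/11)) + 26)² = ((81/7 + 2*√6/11) + 26)² = (263/7 + 2*√6/11)²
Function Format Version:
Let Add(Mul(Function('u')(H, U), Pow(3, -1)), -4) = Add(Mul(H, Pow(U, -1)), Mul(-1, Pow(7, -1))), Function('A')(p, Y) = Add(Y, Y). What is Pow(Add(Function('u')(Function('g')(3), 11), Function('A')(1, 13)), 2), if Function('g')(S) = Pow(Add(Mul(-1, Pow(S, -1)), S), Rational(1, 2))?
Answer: Add(Rational(8370625, 5929), Mul(Rational(1052, 77), Pow(6, Rational(1, 2)))) ≈ 1445.3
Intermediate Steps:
Function('A')(p, Y) = Mul(2, Y)
Function('g')(S) = Pow(Add(S, Mul(-1, Pow(S, -1))), Rational(1, 2))
Function('u')(H, U) = Add(Rational(81, 7), Mul(3, H, Pow(U, -1))) (Function('u')(H, U) = Add(12, Mul(3, Add(Mul(H, Pow(U, -1)), Mul(-1, Pow(7, -1))))) = Add(12, Mul(3, Add(Mul(H, Pow(U, -1)), Mul(-1, Rational(1, 7))))) = Add(12, Mul(3, Add(Mul(H, Pow(U, -1)), Rational(-1, 7)))) = Add(12, Mul(3, Add(Rational(-1, 7), Mul(H, Pow(U, -1))))) = Add(12, Add(Rational(-3, 7), Mul(3, H, Pow(U, -1)))) = Add(Rational(81, 7), Mul(3, H, Pow(U, -1))))
Pow(Add(Function('u')(Function('g')(3), 11), Function('A')(1, 13)), 2) = Pow(Add(Add(Rational(81, 7), Mul(3, Pow(Add(3, Mul(-1, Pow(3, -1))), Rational(1, 2)), Pow(11, -1))), Mul(2, 13)), 2) = Pow(Add(Add(Rational(81, 7), Mul(3, Pow(Add(3, Mul(-1, Rational(1, 3))), Rational(1, 2)), Rational(1, 11))), 26), 2) = Pow(Add(Add(Rational(81, 7), Mul(3, Pow(Add(3, Rational(-1, 3)), Rational(1, 2)), Rational(1, 11))), 26), 2) = Pow(Add(Add(Rational(81, 7), Mul(3, Pow(Rational(8, 3), Rational(1, 2)), Rational(1, 11))), 26), 2) = Pow(Add(Add(Rational(81, 7), Mul(3, Mul(Rational(2, 3), Pow(6, Rational(1, 2))), Rational(1, 11))), 26), 2) = Pow(Add(Add(Rational(81, 7), Mul(Rational(2, 11), Pow(6, Rational(1, 2)))), 26), 2) = Pow(Add(Rational(263, 7), Mul(Rational(2, 11), Pow(6, Rational(1, 2)))), 2)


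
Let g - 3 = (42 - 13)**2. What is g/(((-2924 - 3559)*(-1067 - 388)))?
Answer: 844/9432765 ≈ 8.9475e-5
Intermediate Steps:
g = 844 (g = 3 + (42 - 13)**2 = 3 + 29**2 = 3 + 841 = 844)
g/(((-2924 - 3559)*(-1067 - 388))) = 844/(((-2924 - 3559)*(-1067 - 388))) = 844/((-6483*(-1455))) = 844/9432765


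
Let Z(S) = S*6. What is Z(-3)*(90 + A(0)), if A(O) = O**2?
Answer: -1620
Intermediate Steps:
Z(S) = 6*S
Z(-3)*(90 + A(0)) = (6*(-3))*(90 + 0**2) = -18*(90 + 0) = -18*90 = -1620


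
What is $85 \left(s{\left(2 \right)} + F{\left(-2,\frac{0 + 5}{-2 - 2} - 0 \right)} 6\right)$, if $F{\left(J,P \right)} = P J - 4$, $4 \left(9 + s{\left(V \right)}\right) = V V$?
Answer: $-1445$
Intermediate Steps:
$s{\left(V \right)} = -9 + \frac{V^{2}}{4}$ ($s{\left(V \right)} = -9 + \frac{V V}{4} = -9 + \frac{V^{2}}{4}$)
$F{\left(J,P \right)} = -4 + J P$ ($F{\left(J,P \right)} = J P - 4 = -4 + J P$)
$85 \left(s{\left(2 \right)} + F{\left(-2,\frac{0 + 5}{-2 - 2} - 0 \right)} 6\right) = 85 \left(\left(-9 + \frac{2^{2}}{4}\right) + \left(-4 - 2 \left(\frac{0 + 5}{-2 - 2} - 0\right)\right) 6\right) = 85 \left(\left(-9 + \frac{1}{4} \cdot 4\right) + \left(-4 - 2 \left(\frac{5}{-4} + 0\right)\right) 6\right) = 85 \left(\left(-9 + 1\right) + \left(-4 - 2 \left(5 \left(- \frac{1}{4}\right) + 0\right)\right) 6\right) = 85 \left(-8 + \left(-4 - 2 \left(- \frac{5}{4} + 0\right)\right) 6\right) = 85 \left(-8 + \left(-4 - - \frac{5}{2}\right) 6\right) = 85 \left(-8 + \left(-4 + \frac{5}{2}\right) 6\right) = 85 \left(-8 - 9\right) = 85 \left(-17\right) = -1445$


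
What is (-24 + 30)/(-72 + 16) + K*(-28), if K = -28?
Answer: 21949/28 ≈ 783.89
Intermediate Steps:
(-24 + 30)/(-72 + 16) + K*(-28) = (-24 + 30)/(-72 + 16) - 28*(-28) = 6/(-56) + 784 = 6*(-1/56) + 784 = -3/28 + 784 = 21949/28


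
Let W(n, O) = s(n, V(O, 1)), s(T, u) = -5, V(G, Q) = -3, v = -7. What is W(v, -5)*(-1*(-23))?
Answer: -115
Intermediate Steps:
W(n, O) = -5
W(v, -5)*(-1*(-23)) = -(-5)*(-23) = -5*23 = -115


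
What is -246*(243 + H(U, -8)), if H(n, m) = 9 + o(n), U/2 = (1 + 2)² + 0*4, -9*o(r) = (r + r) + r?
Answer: -60516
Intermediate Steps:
o(r) = -r/3 (o(r) = -((r + r) + r)/9 = -(2*r + r)/9 = -r/3)
U = 18 (U = 2*((1 + 2)² + 0*4) = 2*(3² + 0) = 2*(9 + 0) = 2*9 = 18)
H(n, m) = 9 - n/3
-246*(243 + H(U, -8)) = -246*(243 + (9 - ⅓*18)) = -246*(243 + (9 - 6)) = -246*(243 + 3) = -246*246 = -60516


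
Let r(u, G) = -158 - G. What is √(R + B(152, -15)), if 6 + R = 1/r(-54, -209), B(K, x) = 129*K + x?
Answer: √50945838/51 ≈ 139.95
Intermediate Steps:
B(K, x) = x + 129*K
R = -305/51 (R = -6 + 1/(-158 - 1*(-209)) = -6 + 1/(-158 + 209) = -6 + 1/51 = -305/51 ≈ -5.9804)
√(R + B(152, -15)) = √(-305/51 + (-15 + 129*152)) = √(-305/51 + (-15 + 19608)) = √(-305/51 + 19593) = √(998938/51) = √50945838/51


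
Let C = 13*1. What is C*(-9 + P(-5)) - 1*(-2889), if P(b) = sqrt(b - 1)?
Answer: 2772 + 13*I*sqrt(6) ≈ 2772.0 + 31.843*I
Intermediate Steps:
P(b) = sqrt(-1 + b)
C = 13
C*(-9 + P(-5)) - 1*(-2889) = 13*(-9 + sqrt(-1 - 5)) - 1*(-2889) = 13*(-9 + sqrt(-6)) + 2889 = 13*(-9 + I*sqrt(6)) + 2889 = (-117 + 13*I*sqrt(6)) + 2889 = 2772 + 13*I*sqrt(6)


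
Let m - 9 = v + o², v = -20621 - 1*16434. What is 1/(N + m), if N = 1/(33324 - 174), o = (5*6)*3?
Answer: -33150/959559899 ≈ -3.4547e-5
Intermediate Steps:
v = -37055 (v = -20621 - 16434 = -37055)
o = 90 (o = 30*3 = 90)
m = -28946 (m = 9 + (-37055 + 90²) = 9 + (-37055 + 8100) = 9 - 28955 = -28946)
N = 1/33150 ≈ 3.0166e-5
1/(N + m) = 1/(1/33150 - 28946) = 1/(-959559899/33150) = -33150/959559899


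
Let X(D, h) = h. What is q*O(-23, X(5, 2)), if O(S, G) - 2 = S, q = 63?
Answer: -1323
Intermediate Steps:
O(S, G) = 2 + S
q*O(-23, X(5, 2)) = 63*(2 - 23) = 63*(-21) = -1323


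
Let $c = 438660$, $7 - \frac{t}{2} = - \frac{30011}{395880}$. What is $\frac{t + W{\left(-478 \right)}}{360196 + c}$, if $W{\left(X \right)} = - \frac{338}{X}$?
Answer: $\frac{702931729}{37792008036960} \approx 1.86 \cdot 10^{-5}$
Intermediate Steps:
$t = \frac{2801171}{197940}$ ($t = 14 - 2 \left(- \frac{30011}{395880}\right) = 14 - 2 \left(\left(-30011\right) \frac{1}{395880}\right) = 14 - - \frac{30011}{197940} = 14 + \frac{30011}{197940} = \frac{2801171}{197940} \approx 14.152$)
$\frac{t + W{\left(-478 \right)}}{360196 + c} = \frac{\frac{2801171}{197940} - \frac{338}{-478}}{360196 + 438660} = \frac{\frac{2801171}{197940} - - \frac{169}{239}}{798856} = \left(\frac{2801171}{197940} + \frac{169}{239}\right) \frac{1}{798856} = \frac{702931729}{47307660} \cdot \frac{1}{798856} = \frac{702931729}{37792008036960}$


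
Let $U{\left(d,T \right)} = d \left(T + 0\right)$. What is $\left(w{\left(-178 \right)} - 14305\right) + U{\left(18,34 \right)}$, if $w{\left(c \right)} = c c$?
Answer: $17991$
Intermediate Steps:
$U{\left(d,T \right)} = T d$ ($U{\left(d,T \right)} = d T = T d$)
$w{\left(c \right)} = c^{2}$
$\left(w{\left(-178 \right)} - 14305\right) + U{\left(18,34 \right)} = \left(\left(-178\right)^{2} - 14305\right) + 34 \cdot 18 = \left(31684 - 14305\right) + 612 = 17379 + 612 = 17991$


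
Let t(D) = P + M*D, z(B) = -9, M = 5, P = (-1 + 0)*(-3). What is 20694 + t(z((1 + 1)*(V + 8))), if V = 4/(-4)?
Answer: 20652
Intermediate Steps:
V = -1 (V = 4*(-1/4) = -1)
P = 3 (P = -1*(-3) = 3)
t(D) = 3 + 5*D
20694 + t(z((1 + 1)*(V + 8))) = 20694 + (3 + 5*(-9)) = 20694 + (3 - 45) = 20694 - 42 = 20652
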